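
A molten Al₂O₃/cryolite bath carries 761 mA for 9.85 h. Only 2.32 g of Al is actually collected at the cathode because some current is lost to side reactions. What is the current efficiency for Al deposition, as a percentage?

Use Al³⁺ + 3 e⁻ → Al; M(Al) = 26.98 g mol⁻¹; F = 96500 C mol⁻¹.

Q = I·t = 0.7610 × 35460 = 26990 C; n(e⁻) = 26990/96500 = 0.2796 mol.
Theoretical n(Al) = n(e⁻)/3 = 0.09321 mol, i.e. m_theo = 0.09321 × 26.98 = 2.515 g.
Efficiency = m_actual / m_theo = 2.32 / 2.515 = 92.3 %.

92.3 %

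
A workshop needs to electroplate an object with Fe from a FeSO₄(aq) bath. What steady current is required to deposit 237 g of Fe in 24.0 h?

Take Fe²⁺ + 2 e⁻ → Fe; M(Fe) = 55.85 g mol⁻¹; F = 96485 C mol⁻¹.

n(Fe) = 237 / 55.85 = 4.244 mol.
n(e⁻) = 2 × 4.244 = 8.487 mol.
Q = n(e⁻)·F = 8.487 × 96485 = 818900 C.
I = Q/t = 818900 / 86400 s = 9.48 A.

9.48 A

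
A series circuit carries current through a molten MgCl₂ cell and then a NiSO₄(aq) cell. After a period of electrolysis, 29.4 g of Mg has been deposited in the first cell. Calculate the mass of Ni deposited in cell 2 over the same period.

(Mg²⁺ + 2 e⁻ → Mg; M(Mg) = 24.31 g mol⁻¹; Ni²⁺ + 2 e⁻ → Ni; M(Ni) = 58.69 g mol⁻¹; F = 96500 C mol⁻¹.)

71.0 g

n(Mg) = 29.4 / 24.31 = 1.209 mol.
Since Mg²⁺ + 2 e⁻ → Mg, n(e⁻) passed = 2 × 1.209 = 2.419 mol.
Cells in series carry the same charge, so the same 2.419 mol of electrons passes through cell 2.
Ni²⁺ + 2 e⁻ → Ni, so n(Ni) = 2.419 / 2 = 1.209 mol.
m(Ni) = 1.209 × 58.69 = 71.0 g.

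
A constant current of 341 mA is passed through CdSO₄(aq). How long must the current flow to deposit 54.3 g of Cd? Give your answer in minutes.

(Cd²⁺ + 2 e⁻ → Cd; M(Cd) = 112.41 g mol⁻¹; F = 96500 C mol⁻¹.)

n(Cd) = m/M = 54.3 / 112.41 = 0.4831 mol.
Each Cd atom requires 2 electrons, so n(e⁻) = 2 × 0.4831 = 0.9661 mol.
Q = n(e⁻)·F = 0.9661 × 96500 = 93230 C.
t = Q/I = 93230 / 0.3410 A = 273400 s = 4560 min.

4560 min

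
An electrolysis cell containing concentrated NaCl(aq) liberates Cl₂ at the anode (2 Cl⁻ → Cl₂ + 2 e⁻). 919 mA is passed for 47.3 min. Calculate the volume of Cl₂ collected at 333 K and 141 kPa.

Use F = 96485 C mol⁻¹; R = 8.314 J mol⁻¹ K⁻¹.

Q = I·t = 0.9190 A × 2838.0 s = 2608 C.
n(e⁻) = Q/F = 2608 / 96485 = 0.02703 mol.
2 electrons are transferred per Cl₂ molecule, so n(Cl₂) = 0.02703 / 2 = 0.01352 mol.
V = nRT/P = (0.01352 × 8.314 × 333) / (141 × 10³ Pa) = 2.65 × 10⁻⁴ m³ = 0.265 L.

0.265 L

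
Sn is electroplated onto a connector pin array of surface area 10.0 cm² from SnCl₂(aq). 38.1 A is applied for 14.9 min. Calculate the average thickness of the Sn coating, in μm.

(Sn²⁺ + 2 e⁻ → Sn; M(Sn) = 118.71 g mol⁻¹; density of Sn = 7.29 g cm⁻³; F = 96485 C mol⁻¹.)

Q = I·t = 38.10 × 894.00 = 34060 C; n(e⁻) = 0.3530 mol.
n(Sn) = n(e⁻)/2 = 0.1765 mol, so m = 0.1765 × 118.71 = 20.95 g.
Volume = m/ρ = 20.95 / 7.29 = 2.874 cm³.
Thickness = V/A = 2.874 / 10.0 = 0.287 cm = 2870 μm.

2870 μm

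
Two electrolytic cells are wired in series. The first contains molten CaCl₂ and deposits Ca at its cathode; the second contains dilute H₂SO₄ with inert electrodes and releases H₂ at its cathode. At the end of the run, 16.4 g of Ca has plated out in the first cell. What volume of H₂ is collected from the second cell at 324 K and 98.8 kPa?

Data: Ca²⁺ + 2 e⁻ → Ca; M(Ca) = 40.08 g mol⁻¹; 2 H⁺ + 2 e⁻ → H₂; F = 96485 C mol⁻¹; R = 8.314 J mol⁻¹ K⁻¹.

11.2 L

n(Ca) = 16.4 / 40.08 = 0.4092 mol, so n(e⁻) = 2 × 0.4092 = 0.8184 mol.
The cells are in series, so the same 0.8184 mol of electrons passes through the second cell.
2 H⁺ + 2 e⁻ → H₂ — 2 mol e⁻ per mol H₂, so n(H₂) = 0.8184/2 = 0.4092 mol.
V = nRT/P = (0.4092 × 8.314 × 324) / (98.8 × 10³) = 0.0112 m³ = 11.2 L.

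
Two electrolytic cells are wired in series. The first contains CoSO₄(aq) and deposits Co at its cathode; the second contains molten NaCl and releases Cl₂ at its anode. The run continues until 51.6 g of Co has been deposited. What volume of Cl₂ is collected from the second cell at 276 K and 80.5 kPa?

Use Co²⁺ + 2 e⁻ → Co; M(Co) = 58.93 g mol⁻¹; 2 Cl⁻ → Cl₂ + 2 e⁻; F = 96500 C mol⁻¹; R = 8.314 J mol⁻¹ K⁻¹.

n(Co) = 51.6 / 58.93 = 0.8756 mol, so n(e⁻) = 2 × 0.8756 = 1.751 mol.
The cells are in series, so the same 1.751 mol of electrons passes through the second cell.
2 Cl⁻ → Cl₂ + 2 e⁻ — 2 mol e⁻ per mol Cl₂, so n(Cl₂) = 1.751/2 = 0.8756 mol.
V = nRT/P = (0.8756 × 8.314 × 276) / (80.5 × 10³) = 0.0250 m³ = 25.0 L.

25.0 L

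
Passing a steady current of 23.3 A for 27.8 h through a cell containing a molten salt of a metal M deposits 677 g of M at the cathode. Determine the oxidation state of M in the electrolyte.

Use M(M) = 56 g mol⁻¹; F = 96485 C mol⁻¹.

Q = I·t = 23.30 A × 100080 s = 2332000 C, so n(e⁻) = 2332000/96485 = 24.17 mol.
n(M) deposited = 677 / 56 = 12.09 mol.
Electrons per atom = n(e⁻)/n(M) = 24.17 / 12.09 = 2.00 ≈ 2, so the ion is M²⁺.

+2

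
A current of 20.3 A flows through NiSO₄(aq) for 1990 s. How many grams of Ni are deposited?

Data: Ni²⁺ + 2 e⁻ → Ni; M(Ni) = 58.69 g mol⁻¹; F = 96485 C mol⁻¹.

12.3 g

Q = I·t = 20.30 A × 1990.0 s = 40400 C.
n(e⁻) = Q/F = 40400 / 96485 = 0.4187 mol.
Ni²⁺ + 2 e⁻ → Ni, so n(Ni) = n(e⁻)/2 = 0.2093 mol.
m = n·M = 0.2093 × 58.69 = 12.3 g.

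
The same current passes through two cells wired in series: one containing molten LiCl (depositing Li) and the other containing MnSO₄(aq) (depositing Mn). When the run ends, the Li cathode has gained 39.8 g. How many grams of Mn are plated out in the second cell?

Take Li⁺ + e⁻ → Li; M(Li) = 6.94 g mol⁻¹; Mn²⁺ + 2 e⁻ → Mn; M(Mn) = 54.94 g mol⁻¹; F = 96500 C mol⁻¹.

n(Li) = 39.8 / 6.94 = 5.735 mol.
Since Li⁺ + e⁻ → Li, n(e⁻) passed = 1 × 5.735 = 5.735 mol.
Cells in series carry the same charge, so the same 5.735 mol of electrons passes through cell 2.
Mn²⁺ + 2 e⁻ → Mn, so n(Mn) = 5.735 / 2 = 2.867 mol.
m(Mn) = 2.867 × 54.94 = 158 g.

158 g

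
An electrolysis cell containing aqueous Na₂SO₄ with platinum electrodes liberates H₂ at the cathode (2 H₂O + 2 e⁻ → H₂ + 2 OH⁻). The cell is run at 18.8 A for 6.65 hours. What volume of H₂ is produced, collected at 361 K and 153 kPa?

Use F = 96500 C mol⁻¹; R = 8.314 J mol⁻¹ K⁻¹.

45.7 L

Q = I·t = 18.80 A × 23940 s = 450100 C.
n(e⁻) = Q/F = 450100 / 96500 = 4.664 mol.
2 electrons are transferred per H₂ molecule, so n(H₂) = 4.664 / 2 = 2.332 mol.
V = nRT/P = (2.332 × 8.314 × 361) / (153 × 10³ Pa) = 0.0457 m³ = 45.7 L.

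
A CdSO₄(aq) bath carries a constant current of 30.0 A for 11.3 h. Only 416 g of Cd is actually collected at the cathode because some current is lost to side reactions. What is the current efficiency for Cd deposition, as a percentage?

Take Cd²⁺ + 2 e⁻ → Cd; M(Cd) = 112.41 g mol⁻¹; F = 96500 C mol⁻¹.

58.5 %

Q = I·t = 30.00 × 40680 = 1220000 C; n(e⁻) = 1220000/96500 = 12.65 mol.
Theoretical n(Cd) = n(e⁻)/2 = 6.323 mol, i.e. m_theo = 6.323 × 112.41 = 710.8 g.
Efficiency = m_actual / m_theo = 416 / 710.8 = 58.5 %.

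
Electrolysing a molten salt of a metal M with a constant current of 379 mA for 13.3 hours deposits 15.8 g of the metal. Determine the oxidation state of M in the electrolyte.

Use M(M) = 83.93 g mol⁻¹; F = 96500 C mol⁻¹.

+1

Q = I·t = 0.3790 A × 47880 s = 18150 C, so n(e⁻) = 18150/96500 = 0.1880 mol.
n(M) deposited = 15.8 / 83.93 = 0.1883 mol.
Electrons per atom = n(e⁻)/n(M) = 0.1880 / 0.1883 = 0.999 ≈ 1, so the ion is M⁺.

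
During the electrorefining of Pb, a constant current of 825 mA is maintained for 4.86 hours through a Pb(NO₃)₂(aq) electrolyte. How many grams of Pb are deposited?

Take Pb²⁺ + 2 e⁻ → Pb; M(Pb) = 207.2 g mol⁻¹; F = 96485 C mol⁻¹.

15.5 g

Q = I·t = 0.8250 A × 17496 s = 14430 C.
n(e⁻) = Q/F = 14430 / 96485 = 0.1496 mol.
Pb²⁺ + 2 e⁻ → Pb, so n(Pb) = n(e⁻)/2 = 0.07480 mol.
m = n·M = 0.07480 × 207.2 = 15.5 g.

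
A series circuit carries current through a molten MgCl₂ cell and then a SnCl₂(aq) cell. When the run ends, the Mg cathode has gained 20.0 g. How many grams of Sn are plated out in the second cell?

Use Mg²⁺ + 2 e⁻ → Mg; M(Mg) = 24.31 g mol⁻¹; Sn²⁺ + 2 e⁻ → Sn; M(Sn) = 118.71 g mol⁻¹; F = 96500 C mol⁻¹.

97.7 g

n(Mg) = 20.0 / 24.31 = 0.8227 mol.
Since Mg²⁺ + 2 e⁻ → Mg, n(e⁻) passed = 2 × 0.8227 = 1.645 mol.
Cells in series carry the same charge, so the same 1.645 mol of electrons passes through cell 2.
Sn²⁺ + 2 e⁻ → Sn, so n(Sn) = 1.645 / 2 = 0.8227 mol.
m(Sn) = 0.8227 × 118.71 = 97.7 g.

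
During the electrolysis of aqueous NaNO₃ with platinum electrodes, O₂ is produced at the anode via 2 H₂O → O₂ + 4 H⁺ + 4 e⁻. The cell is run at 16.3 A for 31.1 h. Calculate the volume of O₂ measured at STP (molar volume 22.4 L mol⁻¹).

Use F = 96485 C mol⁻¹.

Q = I·t = 16.30 A × 111960 s = 1825000 C.
n(e⁻) = Q/F = 1825000 / 96485 = 18.91 mol.
4 electrons are transferred per O₂ molecule, so n(O₂) = 18.91 / 4 = 4.729 mol.
V = n × V_m = 4.729 × 22.4 = 106 L.

106 L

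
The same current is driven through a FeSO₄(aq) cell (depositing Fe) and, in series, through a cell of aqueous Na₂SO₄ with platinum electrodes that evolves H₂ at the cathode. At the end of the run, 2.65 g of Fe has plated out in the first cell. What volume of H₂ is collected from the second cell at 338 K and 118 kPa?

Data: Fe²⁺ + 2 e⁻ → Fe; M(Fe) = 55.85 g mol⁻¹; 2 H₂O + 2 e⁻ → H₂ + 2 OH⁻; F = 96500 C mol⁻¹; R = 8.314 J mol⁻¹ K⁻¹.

1.13 L

n(Fe) = 2.65 / 55.85 = 0.04745 mol, so n(e⁻) = 2 × 0.04745 = 0.09490 mol.
The cells are in series, so the same 0.09490 mol of electrons passes through the second cell.
2 H₂O + 2 e⁻ → H₂ + 2 OH⁻ — 2 mol e⁻ per mol H₂, so n(H₂) = 0.09490/2 = 0.04745 mol.
V = nRT/P = (0.04745 × 8.314 × 338) / (118 × 10³) = 0.00113 m³ = 1.13 L.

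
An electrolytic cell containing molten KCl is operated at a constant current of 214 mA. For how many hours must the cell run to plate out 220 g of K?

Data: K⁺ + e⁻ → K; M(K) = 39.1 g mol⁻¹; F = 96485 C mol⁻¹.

n(K) = m/M = 220 / 39.1 = 5.627 mol.
Each K atom requires 1 electron, so n(e⁻) = 1 × 5.627 = 5.627 mol.
Q = n(e⁻)·F = 5.627 × 96485 = 542900 C.
t = Q/I = 542900 / 0.2140 A = 2537000 s = 705 h.

705 h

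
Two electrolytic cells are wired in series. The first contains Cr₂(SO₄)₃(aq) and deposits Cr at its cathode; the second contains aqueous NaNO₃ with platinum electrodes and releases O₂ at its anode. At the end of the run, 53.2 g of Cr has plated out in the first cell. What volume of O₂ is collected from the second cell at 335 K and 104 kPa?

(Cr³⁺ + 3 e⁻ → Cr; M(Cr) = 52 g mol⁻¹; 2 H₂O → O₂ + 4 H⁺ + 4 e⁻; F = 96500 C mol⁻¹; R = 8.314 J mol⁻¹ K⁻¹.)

20.5 L

n(Cr) = 53.2 / 52 = 1.023 mol, so n(e⁻) = 3 × 1.023 = 3.069 mol.
The cells are in series, so the same 3.069 mol of electrons passes through the second cell.
2 H₂O → O₂ + 4 H⁺ + 4 e⁻ — 4 mol e⁻ per mol O₂, so n(O₂) = 3.069/4 = 0.7673 mol.
V = nRT/P = (0.7673 × 8.314 × 335) / (104 × 10³) = 0.0205 m³ = 20.5 L.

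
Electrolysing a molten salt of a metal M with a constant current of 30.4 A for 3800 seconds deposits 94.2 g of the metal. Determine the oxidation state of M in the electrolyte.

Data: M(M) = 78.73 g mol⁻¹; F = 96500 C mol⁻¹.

Q = I·t = 30.40 A × 3800.0 s = 115500 C, so n(e⁻) = 115500/96500 = 1.197 mol.
n(M) deposited = 94.2 / 78.73 = 1.196 mol.
Electrons per atom = n(e⁻)/n(M) = 1.197 / 1.196 = 1.00 ≈ 1, so the ion is M⁺.

+1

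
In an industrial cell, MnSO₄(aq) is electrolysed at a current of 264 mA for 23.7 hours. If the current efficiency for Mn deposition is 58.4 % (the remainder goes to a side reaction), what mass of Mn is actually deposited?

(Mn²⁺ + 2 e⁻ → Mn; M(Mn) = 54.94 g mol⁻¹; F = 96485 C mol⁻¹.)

Q = I·t = 0.2640 × 85320 = 22520 C.
n(e⁻) = 22520/96485 = 0.2335 mol; theoretically n(Mn) = 0.2335/2 = 0.1167 mol, m_theo = 6.413 g.
At 58.4 % efficiency, m_actual = 0.584 × 6.413 = 3.75 g.

3.75 g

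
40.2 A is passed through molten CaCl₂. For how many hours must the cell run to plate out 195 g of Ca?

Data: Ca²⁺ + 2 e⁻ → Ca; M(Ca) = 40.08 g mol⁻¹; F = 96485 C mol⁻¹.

6.49 h

n(Ca) = m/M = 195 / 40.08 = 4.865 mol.
Each Ca atom requires 2 electrons, so n(e⁻) = 2 × 4.865 = 9.731 mol.
Q = n(e⁻)·F = 9.731 × 96485 = 938900 C.
t = Q/I = 938900 / 40.20 A = 23350 s = 6.49 h.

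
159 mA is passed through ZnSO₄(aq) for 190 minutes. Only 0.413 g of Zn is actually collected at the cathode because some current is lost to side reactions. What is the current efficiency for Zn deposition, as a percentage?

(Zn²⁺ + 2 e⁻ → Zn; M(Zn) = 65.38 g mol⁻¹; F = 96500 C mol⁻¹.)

67.3 %

Q = I·t = 0.1590 × 11400 = 1813 C; n(e⁻) = 1813/96500 = 0.01878 mol.
Theoretical n(Zn) = n(e⁻)/2 = 0.009392 mol, i.e. m_theo = 0.009392 × 65.38 = 0.6140 g.
Efficiency = m_actual / m_theo = 0.413 / 0.6140 = 67.3 %.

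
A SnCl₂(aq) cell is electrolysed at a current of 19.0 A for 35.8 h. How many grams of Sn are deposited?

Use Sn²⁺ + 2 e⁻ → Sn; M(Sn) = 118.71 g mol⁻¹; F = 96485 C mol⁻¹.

Q = I·t = 19.00 A × 128880 s = 2449000 C.
n(e⁻) = Q/F = 2449000 / 96485 = 25.38 mol.
Sn²⁺ + 2 e⁻ → Sn, so n(Sn) = n(e⁻)/2 = 12.69 mol.
m = n·M = 12.69 × 118.71 = 1510 g.

1510 g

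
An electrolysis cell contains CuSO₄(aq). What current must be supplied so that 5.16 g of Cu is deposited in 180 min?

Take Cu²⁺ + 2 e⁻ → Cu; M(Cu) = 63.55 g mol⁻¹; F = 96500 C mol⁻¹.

n(Cu) = 5.16 / 63.55 = 0.08120 mol.
n(e⁻) = 2 × 0.08120 = 0.1624 mol.
Q = n(e⁻)·F = 0.1624 × 96500 = 15670 C.
I = Q/t = 15670 / 10800 s = 1.45 A.

1.45 A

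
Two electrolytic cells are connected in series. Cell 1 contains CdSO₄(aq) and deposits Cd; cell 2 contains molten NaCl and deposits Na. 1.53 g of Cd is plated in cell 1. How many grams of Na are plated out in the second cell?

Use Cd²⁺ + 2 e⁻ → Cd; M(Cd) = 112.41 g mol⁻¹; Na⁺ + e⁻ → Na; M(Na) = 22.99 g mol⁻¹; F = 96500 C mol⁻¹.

0.626 g

n(Cd) = 1.53 / 112.41 = 0.01361 mol.
Since Cd²⁺ + 2 e⁻ → Cd, n(e⁻) passed = 2 × 0.01361 = 0.02722 mol.
Cells in series carry the same charge, so the same 0.02722 mol of electrons passes through cell 2.
Na⁺ + e⁻ → Na, so n(Na) = 0.02722 / 1 = 0.02722 mol.
m(Na) = 0.02722 × 22.99 = 0.626 g.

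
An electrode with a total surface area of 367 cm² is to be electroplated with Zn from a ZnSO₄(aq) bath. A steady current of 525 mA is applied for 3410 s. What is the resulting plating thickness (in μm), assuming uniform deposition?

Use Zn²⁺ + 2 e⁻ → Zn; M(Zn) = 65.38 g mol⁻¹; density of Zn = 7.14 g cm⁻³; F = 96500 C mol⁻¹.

2.31 μm

Q = I·t = 0.5250 × 3410.0 = 1790 C; n(e⁻) = 0.01855 mol.
n(Zn) = n(e⁻)/2 = 0.009276 mol, so m = 0.009276 × 65.38 = 0.6065 g.
Volume = m/ρ = 0.6065 / 7.14 = 0.08494 cm³.
Thickness = V/A = 0.08494 / 367 = 2.31 × 10⁻⁴ cm = 2.31 μm.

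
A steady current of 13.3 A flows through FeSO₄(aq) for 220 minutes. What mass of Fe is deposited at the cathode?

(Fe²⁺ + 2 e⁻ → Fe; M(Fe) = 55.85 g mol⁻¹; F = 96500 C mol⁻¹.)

50.8 g

Q = I·t = 13.30 A × 13200 s = 175600 C.
n(e⁻) = Q/F = 175600 / 96500 = 1.819 mol.
Fe²⁺ + 2 e⁻ → Fe, so n(Fe) = n(e⁻)/2 = 0.9096 mol.
m = n·M = 0.9096 × 55.85 = 50.8 g.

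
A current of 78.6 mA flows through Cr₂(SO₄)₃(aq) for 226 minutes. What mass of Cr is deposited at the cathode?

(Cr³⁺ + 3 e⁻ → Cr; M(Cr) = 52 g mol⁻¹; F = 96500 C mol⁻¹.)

Q = I·t = 0.07860 A × 13560 s = 1066 C.
n(e⁻) = Q/F = 1066 / 96500 = 0.01104 mol.
Cr³⁺ + 3 e⁻ → Cr, so n(Cr) = n(e⁻)/3 = 0.003682 mol.
m = n·M = 0.003682 × 52 = 0.191 g.

0.191 g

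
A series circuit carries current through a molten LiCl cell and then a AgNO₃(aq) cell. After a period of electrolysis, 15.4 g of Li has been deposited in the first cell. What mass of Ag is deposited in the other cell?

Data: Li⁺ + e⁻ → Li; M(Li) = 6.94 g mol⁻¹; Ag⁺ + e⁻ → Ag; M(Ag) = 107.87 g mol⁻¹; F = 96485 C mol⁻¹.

239 g

n(Li) = 15.4 / 6.94 = 2.219 mol.
Since Li⁺ + e⁻ → Li, n(e⁻) passed = 1 × 2.219 = 2.219 mol.
Cells in series carry the same charge, so the same 2.219 mol of electrons passes through cell 2.
Ag⁺ + e⁻ → Ag, so n(Ag) = 2.219 / 1 = 2.219 mol.
m(Ag) = 2.219 × 107.87 = 239 g.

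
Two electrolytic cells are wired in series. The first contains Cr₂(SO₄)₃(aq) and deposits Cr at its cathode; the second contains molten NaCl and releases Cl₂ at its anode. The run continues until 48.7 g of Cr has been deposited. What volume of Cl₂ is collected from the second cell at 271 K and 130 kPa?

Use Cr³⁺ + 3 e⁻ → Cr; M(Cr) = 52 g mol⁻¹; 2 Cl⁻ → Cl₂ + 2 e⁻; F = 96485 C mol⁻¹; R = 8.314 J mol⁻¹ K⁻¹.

n(Cr) = 48.7 / 52 = 0.9365 mol, so n(e⁻) = 3 × 0.9365 = 2.810 mol.
The cells are in series, so the same 2.810 mol of electrons passes through the second cell.
2 Cl⁻ → Cl₂ + 2 e⁻ — 2 mol e⁻ per mol Cl₂, so n(Cl₂) = 2.810/2 = 1.405 mol.
V = nRT/P = (1.405 × 8.314 × 271) / (130 × 10³) = 0.0243 m³ = 24.3 L.

24.3 L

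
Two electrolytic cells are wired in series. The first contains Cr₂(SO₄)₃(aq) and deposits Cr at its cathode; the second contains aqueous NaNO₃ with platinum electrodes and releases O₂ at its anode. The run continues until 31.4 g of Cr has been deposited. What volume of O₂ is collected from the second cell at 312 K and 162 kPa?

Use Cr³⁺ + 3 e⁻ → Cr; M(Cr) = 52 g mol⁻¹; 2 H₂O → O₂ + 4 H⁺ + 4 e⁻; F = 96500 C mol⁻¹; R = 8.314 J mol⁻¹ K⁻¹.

n(Cr) = 31.4 / 52 = 0.6038 mol, so n(e⁻) = 3 × 0.6038 = 1.812 mol.
The cells are in series, so the same 1.812 mol of electrons passes through the second cell.
2 H₂O → O₂ + 4 H⁺ + 4 e⁻ — 4 mol e⁻ per mol O₂, so n(O₂) = 1.812/4 = 0.4529 mol.
V = nRT/P = (0.4529 × 8.314 × 312) / (162 × 10³) = 0.00725 m³ = 7.25 L.

7.25 L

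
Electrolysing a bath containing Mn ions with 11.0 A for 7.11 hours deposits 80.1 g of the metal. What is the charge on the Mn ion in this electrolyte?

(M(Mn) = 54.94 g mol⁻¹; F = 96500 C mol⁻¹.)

Q = I·t = 11.00 A × 25596 s = 281600 C, so n(e⁻) = 281600/96500 = 2.918 mol.
n(Mn) deposited = 80.1 / 54.94 = 1.458 mol.
Electrons per atom = n(e⁻)/n(Mn) = 2.918 / 1.458 = 2.00 ≈ 2, so the ion is Mn²⁺.

+2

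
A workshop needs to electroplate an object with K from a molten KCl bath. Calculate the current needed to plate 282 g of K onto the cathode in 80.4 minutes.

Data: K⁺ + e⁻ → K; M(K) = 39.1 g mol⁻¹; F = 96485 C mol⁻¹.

n(K) = 282 / 39.1 = 7.212 mol.
n(e⁻) = 1 × 7.212 = 7.212 mol.
Q = n(e⁻)·F = 7.212 × 96485 = 695900 C.
I = Q/t = 695900 / 4824.0 s = 144 A.

144 A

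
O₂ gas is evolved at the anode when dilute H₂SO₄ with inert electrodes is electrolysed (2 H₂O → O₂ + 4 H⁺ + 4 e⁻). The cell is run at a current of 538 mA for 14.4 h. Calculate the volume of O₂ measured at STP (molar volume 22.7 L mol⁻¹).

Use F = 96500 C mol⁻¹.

Q = I·t = 0.5380 A × 51840 s = 27890 C.
n(e⁻) = Q/F = 27890 / 96500 = 0.2890 mol.
4 electrons are transferred per O₂ molecule, so n(O₂) = 0.2890 / 4 = 0.07225 mol.
V = n × V_m = 0.07225 × 22.7 = 1.64 L.

1.64 L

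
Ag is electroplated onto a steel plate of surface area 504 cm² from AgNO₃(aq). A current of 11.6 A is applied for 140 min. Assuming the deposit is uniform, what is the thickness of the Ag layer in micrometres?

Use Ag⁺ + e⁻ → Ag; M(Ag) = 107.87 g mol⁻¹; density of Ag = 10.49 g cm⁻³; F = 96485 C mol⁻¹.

Q = I·t = 11.60 × 8400.0 = 97440 C; n(e⁻) = 1.010 mol.
n(Ag) = n(e⁻)/1 = 1.010 mol, so m = 1.010 × 107.87 = 108.9 g.
Volume = m/ρ = 108.9 / 10.49 = 10.38 cm³.
Thickness = V/A = 10.38 / 504 = 0.0206 cm = 206 μm.

206 μm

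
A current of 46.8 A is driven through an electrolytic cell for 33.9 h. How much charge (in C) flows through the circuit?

5.71 × 10⁶ C

Q = I·t = 46.80 A × 122040 s = 5.71 × 10⁶ C.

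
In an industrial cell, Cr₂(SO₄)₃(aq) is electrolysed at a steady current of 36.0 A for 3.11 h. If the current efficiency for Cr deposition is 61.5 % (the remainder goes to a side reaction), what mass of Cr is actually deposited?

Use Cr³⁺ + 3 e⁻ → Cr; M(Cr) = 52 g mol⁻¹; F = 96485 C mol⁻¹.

Q = I·t = 36.00 × 11196 = 403100 C.
n(e⁻) = 403100/96485 = 4.177 mol; theoretically n(Cr) = 4.177/3 = 1.392 mol, m_theo = 72.41 g.
At 61.5 % efficiency, m_actual = 0.615 × 72.41 = 44.5 g.

44.5 g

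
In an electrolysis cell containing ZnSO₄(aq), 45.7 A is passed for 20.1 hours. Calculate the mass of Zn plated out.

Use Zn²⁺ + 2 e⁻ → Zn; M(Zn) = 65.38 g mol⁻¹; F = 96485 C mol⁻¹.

Q = I·t = 45.70 A × 72360 s = 3307000 C.
n(e⁻) = Q/F = 3307000 / 96485 = 34.27 mol.
Zn²⁺ + 2 e⁻ → Zn, so n(Zn) = n(e⁻)/2 = 17.14 mol.
m = n·M = 17.14 × 65.38 = 1120 g.

1120 g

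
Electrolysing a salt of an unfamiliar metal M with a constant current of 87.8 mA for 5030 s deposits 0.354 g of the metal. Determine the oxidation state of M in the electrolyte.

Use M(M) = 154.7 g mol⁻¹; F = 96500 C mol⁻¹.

Q = I·t = 0.08780 A × 5030.0 s = 441.6 C, so n(e⁻) = 441.6/96500 = 0.004577 mol.
n(M) deposited = 0.354 / 154.7 = 0.002288 mol.
Electrons per atom = n(e⁻)/n(M) = 0.004577 / 0.002288 = 2.00 ≈ 2, so the ion is M²⁺.

+2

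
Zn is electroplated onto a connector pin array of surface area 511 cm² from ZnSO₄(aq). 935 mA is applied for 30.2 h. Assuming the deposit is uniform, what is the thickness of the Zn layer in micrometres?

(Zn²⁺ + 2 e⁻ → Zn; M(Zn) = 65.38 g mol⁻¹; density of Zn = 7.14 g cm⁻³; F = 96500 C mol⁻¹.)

Q = I·t = 0.9350 × 108720 = 101700 C; n(e⁻) = 1.053 mol.
n(Zn) = n(e⁻)/2 = 0.5267 mol, so m = 0.5267 × 65.38 = 34.44 g.
Volume = m/ρ = 34.44 / 7.14 = 4.823 cm³.
Thickness = V/A = 4.823 / 511 = 0.00944 cm = 94.4 μm.

94.4 μm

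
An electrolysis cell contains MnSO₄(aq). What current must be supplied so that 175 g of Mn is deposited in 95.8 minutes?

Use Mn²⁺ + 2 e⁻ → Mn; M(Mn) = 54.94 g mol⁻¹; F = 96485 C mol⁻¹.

n(Mn) = 175 / 54.94 = 3.185 mol.
n(e⁻) = 2 × 3.185 = 6.371 mol.
Q = n(e⁻)·F = 6.371 × 96485 = 614700 C.
I = Q/t = 614700 / 5748.0 s = 107 A.

107 A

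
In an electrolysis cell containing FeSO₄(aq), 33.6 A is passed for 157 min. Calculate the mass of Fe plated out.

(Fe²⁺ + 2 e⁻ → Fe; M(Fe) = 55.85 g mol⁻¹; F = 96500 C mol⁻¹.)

91.6 g

Q = I·t = 33.60 A × 9420.0 s = 316500 C.
n(e⁻) = Q/F = 316500 / 96500 = 3.280 mol.
Fe²⁺ + 2 e⁻ → Fe, so n(Fe) = n(e⁻)/2 = 1.640 mol.
m = n·M = 1.640 × 55.85 = 91.6 g.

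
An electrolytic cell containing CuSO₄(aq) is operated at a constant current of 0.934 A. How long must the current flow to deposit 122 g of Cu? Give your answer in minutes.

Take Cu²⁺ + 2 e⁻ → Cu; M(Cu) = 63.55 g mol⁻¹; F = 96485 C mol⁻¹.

6610 min

n(Cu) = m/M = 122 / 63.55 = 1.920 mol.
Each Cu atom requires 2 electrons, so n(e⁻) = 2 × 1.920 = 3.839 mol.
Q = n(e⁻)·F = 3.839 × 96485 = 370500 C.
t = Q/I = 370500 / 0.9340 A = 396600 s = 6610 min.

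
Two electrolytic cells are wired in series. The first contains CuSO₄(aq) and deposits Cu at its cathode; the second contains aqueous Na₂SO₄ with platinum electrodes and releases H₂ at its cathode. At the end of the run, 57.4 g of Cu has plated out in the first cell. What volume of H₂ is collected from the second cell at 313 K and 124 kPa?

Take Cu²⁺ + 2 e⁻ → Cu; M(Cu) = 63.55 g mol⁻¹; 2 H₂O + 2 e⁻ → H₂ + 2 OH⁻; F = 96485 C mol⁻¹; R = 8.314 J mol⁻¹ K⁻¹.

n(Cu) = 57.4 / 63.55 = 0.9032 mol, so n(e⁻) = 2 × 0.9032 = 1.806 mol.
The cells are in series, so the same 1.806 mol of electrons passes through the second cell.
2 H₂O + 2 e⁻ → H₂ + 2 OH⁻ — 2 mol e⁻ per mol H₂, so n(H₂) = 1.806/2 = 0.9032 mol.
V = nRT/P = (0.9032 × 8.314 × 313) / (124 × 10³) = 0.0190 m³ = 19.0 L.

19.0 L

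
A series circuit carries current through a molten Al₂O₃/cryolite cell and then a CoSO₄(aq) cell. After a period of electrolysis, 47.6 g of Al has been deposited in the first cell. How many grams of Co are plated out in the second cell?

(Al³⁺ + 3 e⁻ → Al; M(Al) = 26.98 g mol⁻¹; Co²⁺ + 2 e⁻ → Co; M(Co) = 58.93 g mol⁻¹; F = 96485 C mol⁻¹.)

156 g

n(Al) = 47.6 / 26.98 = 1.764 mol.
Since Al³⁺ + 3 e⁻ → Al, n(e⁻) passed = 3 × 1.764 = 5.293 mol.
Cells in series carry the same charge, so the same 5.293 mol of electrons passes through cell 2.
Co²⁺ + 2 e⁻ → Co, so n(Co) = 5.293 / 2 = 2.646 mol.
m(Co) = 2.646 × 58.93 = 156 g.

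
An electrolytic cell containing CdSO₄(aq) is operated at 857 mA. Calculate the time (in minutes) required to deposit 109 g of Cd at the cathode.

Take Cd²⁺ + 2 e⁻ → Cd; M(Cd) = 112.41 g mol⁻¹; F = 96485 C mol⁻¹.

n(Cd) = m/M = 109 / 112.41 = 0.9697 mol.
Each Cd atom requires 2 electrons, so n(e⁻) = 2 × 0.9697 = 1.939 mol.
Q = n(e⁻)·F = 1.939 × 96485 = 187100 C.
t = Q/I = 187100 / 0.8570 A = 218300 s = 3640 min.

3640 min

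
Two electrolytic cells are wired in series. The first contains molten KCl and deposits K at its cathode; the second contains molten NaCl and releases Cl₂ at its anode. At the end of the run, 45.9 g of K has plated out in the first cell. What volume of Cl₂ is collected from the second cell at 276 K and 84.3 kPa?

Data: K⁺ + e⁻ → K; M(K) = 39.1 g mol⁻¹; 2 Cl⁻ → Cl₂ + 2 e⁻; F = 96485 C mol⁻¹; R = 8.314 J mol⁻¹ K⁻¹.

16.0 L

n(K) = 45.9 / 39.1 = 1.174 mol, so n(e⁻) = 1 × 1.174 = 1.174 mol.
The cells are in series, so the same 1.174 mol of electrons passes through the second cell.
2 Cl⁻ → Cl₂ + 2 e⁻ — 2 mol e⁻ per mol Cl₂, so n(Cl₂) = 1.174/2 = 0.5870 mol.
V = nRT/P = (0.5870 × 8.314 × 276) / (84.3 × 10³) = 0.0160 m³ = 16.0 L.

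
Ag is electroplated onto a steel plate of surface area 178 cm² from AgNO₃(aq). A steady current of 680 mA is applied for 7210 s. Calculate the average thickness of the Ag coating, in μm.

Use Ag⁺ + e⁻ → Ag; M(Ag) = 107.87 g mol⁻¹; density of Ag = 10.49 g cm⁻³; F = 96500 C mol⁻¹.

Q = I·t = 0.6800 × 7210.0 = 4903 C; n(e⁻) = 0.05081 mol.
n(Ag) = n(e⁻)/1 = 0.05081 mol, so m = 0.05081 × 107.87 = 5.480 g.
Volume = m/ρ = 5.480 / 10.49 = 0.5224 cm³.
Thickness = V/A = 0.5224 / 178 = 0.00294 cm = 29.4 μm.

29.4 μm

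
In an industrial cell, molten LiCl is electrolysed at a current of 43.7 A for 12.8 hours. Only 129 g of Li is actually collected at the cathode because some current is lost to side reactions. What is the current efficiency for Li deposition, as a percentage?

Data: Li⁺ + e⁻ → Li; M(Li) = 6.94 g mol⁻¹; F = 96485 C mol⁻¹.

Q = I·t = 43.70 × 46080 = 2014000 C; n(e⁻) = 2014000/96485 = 20.87 mol.
Theoretical n(Li) = n(e⁻)/1 = 20.87 mol, i.e. m_theo = 20.87 × 6.94 = 144.8 g.
Efficiency = m_actual / m_theo = 129 / 144.8 = 89.1 %.

89.1 %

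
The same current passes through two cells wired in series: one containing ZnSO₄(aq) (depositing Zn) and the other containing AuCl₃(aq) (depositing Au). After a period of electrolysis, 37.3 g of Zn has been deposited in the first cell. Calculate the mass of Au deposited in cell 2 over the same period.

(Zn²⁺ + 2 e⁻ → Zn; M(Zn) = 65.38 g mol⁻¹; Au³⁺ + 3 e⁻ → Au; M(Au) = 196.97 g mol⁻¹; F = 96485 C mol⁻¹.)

n(Zn) = 37.3 / 65.38 = 0.5705 mol.
Since Zn²⁺ + 2 e⁻ → Zn, n(e⁻) passed = 2 × 0.5705 = 1.141 mol.
Cells in series carry the same charge, so the same 1.141 mol of electrons passes through cell 2.
Au³⁺ + 3 e⁻ → Au, so n(Au) = 1.141 / 3 = 0.3803 mol.
m(Au) = 0.3803 × 196.97 = 74.9 g.

74.9 g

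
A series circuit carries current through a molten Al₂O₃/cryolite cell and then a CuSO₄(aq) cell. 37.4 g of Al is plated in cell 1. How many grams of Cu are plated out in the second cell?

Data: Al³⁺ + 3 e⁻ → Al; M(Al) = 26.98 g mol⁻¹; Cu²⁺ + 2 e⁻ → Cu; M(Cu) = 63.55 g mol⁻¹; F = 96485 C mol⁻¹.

n(Al) = 37.4 / 26.98 = 1.386 mol.
Since Al³⁺ + 3 e⁻ → Al, n(e⁻) passed = 3 × 1.386 = 4.159 mol.
Cells in series carry the same charge, so the same 4.159 mol of electrons passes through cell 2.
Cu²⁺ + 2 e⁻ → Cu, so n(Cu) = 4.159 / 2 = 2.079 mol.
m(Cu) = 2.079 × 63.55 = 132 g.

132 g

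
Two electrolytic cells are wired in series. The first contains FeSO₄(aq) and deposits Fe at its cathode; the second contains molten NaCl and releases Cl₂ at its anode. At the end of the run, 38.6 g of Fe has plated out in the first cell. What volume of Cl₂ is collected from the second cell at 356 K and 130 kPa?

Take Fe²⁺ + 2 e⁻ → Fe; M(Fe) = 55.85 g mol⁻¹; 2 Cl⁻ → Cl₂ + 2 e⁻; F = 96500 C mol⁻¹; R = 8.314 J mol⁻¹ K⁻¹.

15.7 L

n(Fe) = 38.6 / 55.85 = 0.6911 mol, so n(e⁻) = 2 × 0.6911 = 1.382 mol.
The cells are in series, so the same 1.382 mol of electrons passes through the second cell.
2 Cl⁻ → Cl₂ + 2 e⁻ — 2 mol e⁻ per mol Cl₂, so n(Cl₂) = 1.382/2 = 0.6911 mol.
V = nRT/P = (0.6911 × 8.314 × 356) / (130 × 10³) = 0.0157 m³ = 15.7 L.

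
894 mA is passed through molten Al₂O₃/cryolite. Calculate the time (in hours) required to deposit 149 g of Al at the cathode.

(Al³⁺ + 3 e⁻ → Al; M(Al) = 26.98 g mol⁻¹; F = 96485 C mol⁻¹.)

n(Al) = m/M = 149 / 26.98 = 5.523 mol.
Each Al atom requires 3 electrons, so n(e⁻) = 3 × 5.523 = 16.57 mol.
Q = n(e⁻)·F = 16.57 × 96485 = 1599000 C.
t = Q/I = 1599000 / 0.8940 A = 1788000 s = 497 h.

497 h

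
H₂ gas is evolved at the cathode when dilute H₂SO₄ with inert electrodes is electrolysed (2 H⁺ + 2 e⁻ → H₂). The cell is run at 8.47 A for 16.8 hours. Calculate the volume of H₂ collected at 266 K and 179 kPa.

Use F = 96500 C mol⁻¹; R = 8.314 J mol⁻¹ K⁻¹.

Q = I·t = 8.470 A × 60480 s = 512300 C.
n(e⁻) = Q/F = 512300 / 96500 = 5.308 mol.
2 electrons are transferred per H₂ molecule, so n(H₂) = 5.308 / 2 = 2.654 mol.
V = nRT/P = (2.654 × 8.314 × 266) / (179 × 10³ Pa) = 0.0328 m³ = 32.8 L.

32.8 L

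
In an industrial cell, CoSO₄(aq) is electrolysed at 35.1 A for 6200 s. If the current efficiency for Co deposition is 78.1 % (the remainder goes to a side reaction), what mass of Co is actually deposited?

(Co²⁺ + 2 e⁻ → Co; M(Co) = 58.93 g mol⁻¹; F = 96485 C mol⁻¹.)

51.9 g

Q = I·t = 35.10 × 6200.0 = 217600 C.
n(e⁻) = 217600/96485 = 2.255 mol; theoretically n(Co) = 2.255/2 = 1.128 mol, m_theo = 66.46 g.
At 78.1 % efficiency, m_actual = 0.781 × 66.46 = 51.9 g.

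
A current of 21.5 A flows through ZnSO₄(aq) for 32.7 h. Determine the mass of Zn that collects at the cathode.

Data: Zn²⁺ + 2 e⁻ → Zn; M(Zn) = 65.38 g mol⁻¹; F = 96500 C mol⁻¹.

857 g

Q = I·t = 21.50 A × 117720 s = 2531000 C.
n(e⁻) = Q/F = 2531000 / 96500 = 26.23 mol.
Zn²⁺ + 2 e⁻ → Zn, so n(Zn) = n(e⁻)/2 = 13.11 mol.
m = n·M = 13.11 × 65.38 = 857 g.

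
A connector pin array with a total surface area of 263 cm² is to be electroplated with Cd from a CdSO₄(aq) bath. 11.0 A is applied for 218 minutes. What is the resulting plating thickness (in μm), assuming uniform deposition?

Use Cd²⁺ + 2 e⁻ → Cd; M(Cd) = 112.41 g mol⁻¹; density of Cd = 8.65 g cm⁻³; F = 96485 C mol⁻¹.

Q = I·t = 11.00 × 13080 = 143900 C; n(e⁻) = 1.491 mol.
n(Cd) = n(e⁻)/2 = 0.7456 mol, so m = 0.7456 × 112.41 = 83.81 g.
Volume = m/ρ = 83.81 / 8.65 = 9.689 cm³.
Thickness = V/A = 9.689 / 263 = 0.0368 cm = 368 μm.

368 μm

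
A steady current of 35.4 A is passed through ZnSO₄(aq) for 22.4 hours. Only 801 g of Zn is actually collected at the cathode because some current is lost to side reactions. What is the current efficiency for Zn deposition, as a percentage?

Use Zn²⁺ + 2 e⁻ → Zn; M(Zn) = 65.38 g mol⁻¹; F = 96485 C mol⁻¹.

82.8 %

Q = I·t = 35.40 × 80640 = 2855000 C; n(e⁻) = 2855000/96485 = 29.59 mol.
Theoretical n(Zn) = n(e⁻)/2 = 14.79 mol, i.e. m_theo = 14.79 × 65.38 = 967.2 g.
Efficiency = m_actual / m_theo = 801 / 967.2 = 82.8 %.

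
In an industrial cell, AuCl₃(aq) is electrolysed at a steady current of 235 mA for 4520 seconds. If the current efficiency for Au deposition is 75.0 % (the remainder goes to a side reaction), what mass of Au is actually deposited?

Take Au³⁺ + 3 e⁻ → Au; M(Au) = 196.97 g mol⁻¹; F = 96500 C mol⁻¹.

Q = I·t = 0.2350 × 4520.0 = 1062 C.
n(e⁻) = 1062/96500 = 0.01101 mol; theoretically n(Au) = 0.01101/3 = 0.003669 mol, m_theo = 0.7227 g.
At 75.0 % efficiency, m_actual = 0.750 × 0.7227 = 0.542 g.

0.542 g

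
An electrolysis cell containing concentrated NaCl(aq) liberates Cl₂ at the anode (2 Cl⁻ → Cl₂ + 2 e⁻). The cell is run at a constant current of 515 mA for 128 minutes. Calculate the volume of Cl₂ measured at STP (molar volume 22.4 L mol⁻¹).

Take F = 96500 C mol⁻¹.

Q = I·t = 0.5150 A × 7680.0 s = 3955 C.
n(e⁻) = Q/F = 3955 / 96500 = 0.04099 mol.
2 electrons are transferred per Cl₂ molecule, so n(Cl₂) = 0.04099 / 2 = 0.02049 mol.
V = n × V_m = 0.02049 × 22.4 = 0.459 L.

0.459 L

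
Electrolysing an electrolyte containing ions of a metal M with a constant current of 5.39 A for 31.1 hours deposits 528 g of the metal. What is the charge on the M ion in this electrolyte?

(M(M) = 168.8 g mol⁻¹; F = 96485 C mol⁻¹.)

+2

Q = I·t = 5.390 A × 111960 s = 603500 C, so n(e⁻) = 603500/96485 = 6.254 mol.
n(M) deposited = 528 / 168.8 = 3.128 mol.
Electrons per atom = n(e⁻)/n(M) = 6.254 / 3.128 = 2.00 ≈ 2, so the ion is M²⁺.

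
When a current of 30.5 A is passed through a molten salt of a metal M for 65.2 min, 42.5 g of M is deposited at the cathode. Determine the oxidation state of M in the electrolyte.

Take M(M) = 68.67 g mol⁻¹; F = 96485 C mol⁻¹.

+2

Q = I·t = 30.50 A × 3912.0 s = 119300 C, so n(e⁻) = 119300/96485 = 1.237 mol.
n(M) deposited = 42.5 / 68.67 = 0.6189 mol.
Electrons per atom = n(e⁻)/n(M) = 1.237 / 0.6189 = 2.00 ≈ 2, so the ion is M²⁺.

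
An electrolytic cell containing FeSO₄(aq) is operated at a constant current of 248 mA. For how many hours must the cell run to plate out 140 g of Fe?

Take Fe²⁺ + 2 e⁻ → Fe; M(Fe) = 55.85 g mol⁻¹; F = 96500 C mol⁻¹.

542 h

n(Fe) = m/M = 140 / 55.85 = 2.507 mol.
Each Fe atom requires 2 electrons, so n(e⁻) = 2 × 2.507 = 5.013 mol.
Q = n(e⁻)·F = 5.013 × 96500 = 483800 C.
t = Q/I = 483800 / 0.2480 A = 1951000 s = 542 h.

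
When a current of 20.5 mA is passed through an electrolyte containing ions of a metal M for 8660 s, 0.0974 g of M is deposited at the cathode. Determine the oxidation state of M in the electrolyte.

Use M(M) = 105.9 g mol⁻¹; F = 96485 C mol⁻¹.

+2

Q = I·t = 0.02050 A × 8660.0 s = 177.5 C, so n(e⁻) = 177.5/96485 = 0.001840 mol.
n(M) deposited = 0.0974 / 105.9 = 0.0009197 mol.
Electrons per atom = n(e⁻)/n(M) = 0.001840 / 0.0009197 = 2.00 ≈ 2, so the ion is M²⁺.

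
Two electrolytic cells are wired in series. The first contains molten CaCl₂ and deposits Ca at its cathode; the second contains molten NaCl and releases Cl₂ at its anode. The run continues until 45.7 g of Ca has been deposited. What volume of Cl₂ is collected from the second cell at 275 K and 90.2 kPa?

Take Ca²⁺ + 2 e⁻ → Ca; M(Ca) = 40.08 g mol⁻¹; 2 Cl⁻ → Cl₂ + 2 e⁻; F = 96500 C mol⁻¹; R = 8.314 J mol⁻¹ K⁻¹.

n(Ca) = 45.7 / 40.08 = 1.140 mol, so n(e⁻) = 2 × 1.140 = 2.280 mol.
The cells are in series, so the same 2.280 mol of electrons passes through the second cell.
2 Cl⁻ → Cl₂ + 2 e⁻ — 2 mol e⁻ per mol Cl₂, so n(Cl₂) = 2.280/2 = 1.140 mol.
V = nRT/P = (1.140 × 8.314 × 275) / (90.2 × 10³) = 0.0289 m³ = 28.9 L.

28.9 L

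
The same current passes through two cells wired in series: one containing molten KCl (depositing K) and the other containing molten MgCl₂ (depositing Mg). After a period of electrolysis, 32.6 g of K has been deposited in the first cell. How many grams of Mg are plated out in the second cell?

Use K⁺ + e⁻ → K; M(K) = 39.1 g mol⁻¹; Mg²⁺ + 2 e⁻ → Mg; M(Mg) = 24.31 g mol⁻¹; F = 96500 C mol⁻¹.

10.1 g

n(K) = 32.6 / 39.1 = 0.8338 mol.
Since K⁺ + e⁻ → K, n(e⁻) passed = 1 × 0.8338 = 0.8338 mol.
Cells in series carry the same charge, so the same 0.8338 mol of electrons passes through cell 2.
Mg²⁺ + 2 e⁻ → Mg, so n(Mg) = 0.8338 / 2 = 0.4169 mol.
m(Mg) = 0.4169 × 24.31 = 10.1 g.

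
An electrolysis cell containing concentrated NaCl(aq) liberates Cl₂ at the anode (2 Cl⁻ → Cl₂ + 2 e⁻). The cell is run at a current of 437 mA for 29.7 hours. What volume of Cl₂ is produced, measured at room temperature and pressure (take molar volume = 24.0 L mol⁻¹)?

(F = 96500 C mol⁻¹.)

Q = I·t = 0.4370 A × 106920 s = 46720 C.
n(e⁻) = Q/F = 46720 / 96500 = 0.4842 mol.
2 electrons are transferred per Cl₂ molecule, so n(Cl₂) = 0.4842 / 2 = 0.2421 mol.
V = n × V_m = 0.2421 × 24.0 = 5.81 L.

5.81 L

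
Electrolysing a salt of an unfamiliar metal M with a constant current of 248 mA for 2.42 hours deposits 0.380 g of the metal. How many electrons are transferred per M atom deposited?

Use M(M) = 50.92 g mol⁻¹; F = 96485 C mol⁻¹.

Q = I·t = 0.2480 A × 8712.0 s = 2161 C, so n(e⁻) = 2161/96485 = 0.02239 mol.
n(M) deposited = 0.380 / 50.92 = 0.007463 mol.
Electrons per atom = n(e⁻)/n(M) = 0.02239 / 0.007463 = 3.00 ≈ 3, so the ion is M³⁺.

3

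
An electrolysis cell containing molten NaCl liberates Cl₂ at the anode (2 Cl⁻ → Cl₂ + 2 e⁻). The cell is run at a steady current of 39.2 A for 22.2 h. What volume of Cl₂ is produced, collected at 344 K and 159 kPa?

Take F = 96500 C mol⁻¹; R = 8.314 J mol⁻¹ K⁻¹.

292 L

Q = I·t = 39.20 A × 79920 s = 3133000 C.
n(e⁻) = Q/F = 3133000 / 96500 = 32.46 mol.
2 electrons are transferred per Cl₂ molecule, so n(Cl₂) = 32.46 / 2 = 16.23 mol.
V = nRT/P = (16.23 × 8.314 × 344) / (159 × 10³ Pa) = 0.292 m³ = 292 L.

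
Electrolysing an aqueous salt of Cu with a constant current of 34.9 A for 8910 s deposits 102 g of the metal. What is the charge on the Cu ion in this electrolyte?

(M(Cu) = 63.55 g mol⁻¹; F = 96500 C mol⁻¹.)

+2

Q = I·t = 34.90 A × 8910.0 s = 311000 C, so n(e⁻) = 311000/96500 = 3.222 mol.
n(Cu) deposited = 102 / 63.55 = 1.605 mol.
Electrons per atom = n(e⁻)/n(Cu) = 3.222 / 1.605 = 2.01 ≈ 2, so the ion is Cu²⁺.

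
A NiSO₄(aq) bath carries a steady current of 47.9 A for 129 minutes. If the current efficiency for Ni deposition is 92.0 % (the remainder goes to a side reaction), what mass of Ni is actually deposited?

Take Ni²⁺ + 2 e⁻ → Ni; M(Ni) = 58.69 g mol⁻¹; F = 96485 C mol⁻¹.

Q = I·t = 47.90 × 7740.0 = 370700 C.
n(e⁻) = 370700/96485 = 3.843 mol; theoretically n(Ni) = 3.843/2 = 1.921 mol, m_theo = 112.8 g.
At 92.0 % efficiency, m_actual = 0.920 × 112.8 = 104 g.

104 g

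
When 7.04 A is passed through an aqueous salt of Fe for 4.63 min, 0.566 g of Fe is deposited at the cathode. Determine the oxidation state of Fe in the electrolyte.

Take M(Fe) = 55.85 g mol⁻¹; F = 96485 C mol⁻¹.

Q = I·t = 7.040 A × 277.80 s = 1956 C, so n(e⁻) = 1956/96485 = 0.02027 mol.
n(Fe) deposited = 0.566 / 55.85 = 0.01013 mol.
Electrons per atom = n(e⁻)/n(Fe) = 0.02027 / 0.01013 = 2.00 ≈ 2, so the ion is Fe²⁺.

+2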